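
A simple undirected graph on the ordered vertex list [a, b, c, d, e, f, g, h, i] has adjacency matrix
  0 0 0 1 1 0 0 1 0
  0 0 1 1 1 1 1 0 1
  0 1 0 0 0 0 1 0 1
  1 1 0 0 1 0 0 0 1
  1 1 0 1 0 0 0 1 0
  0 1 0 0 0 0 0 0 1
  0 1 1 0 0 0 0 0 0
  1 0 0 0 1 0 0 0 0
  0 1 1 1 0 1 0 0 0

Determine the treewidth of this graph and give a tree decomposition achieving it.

Each bag holds 3 vertices, so the decomposition has width 2, which upper-bounds the treewidth. On the other hand G contains the 3-clique {a, e, h}. A clique must lie in a single bag of any decomposition, so no decomposition can have width below 2. The upper and lower bounds meet at 2, so that is the treewidth.

Treewidth 2.
Bags: B1 = {b, d, i}  B2 = {b, c, i}  B3 = {b, d, e}  B4 = {a, d, e}  B5 = {a, e, h}  B6 = {b, c, g}  B7 = {b, f, i}
Tree: B1–B2, B1–B3, B3–B4, B4–B5, B2–B6, B1–B7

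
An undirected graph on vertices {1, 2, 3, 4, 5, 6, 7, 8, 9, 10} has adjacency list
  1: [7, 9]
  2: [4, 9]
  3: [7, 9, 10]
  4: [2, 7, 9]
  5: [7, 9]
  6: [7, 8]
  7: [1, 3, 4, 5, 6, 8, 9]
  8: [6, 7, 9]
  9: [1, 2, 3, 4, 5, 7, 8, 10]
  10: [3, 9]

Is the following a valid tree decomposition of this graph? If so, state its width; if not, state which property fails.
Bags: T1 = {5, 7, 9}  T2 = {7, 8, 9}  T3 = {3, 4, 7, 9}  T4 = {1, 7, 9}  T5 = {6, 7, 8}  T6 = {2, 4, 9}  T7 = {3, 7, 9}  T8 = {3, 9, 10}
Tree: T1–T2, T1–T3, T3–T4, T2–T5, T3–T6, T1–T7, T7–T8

A tree decomposition must satisfy three properties: every vertex lies in some bag; for every edge, both endpoints lie together in some bag; and for every vertex, the bags containing it form a connected subtree. Here bags containing vertex 3 are not connected in the tree, so the decomposition is invalid.

No — bags containing vertex 3 are not connected in the tree.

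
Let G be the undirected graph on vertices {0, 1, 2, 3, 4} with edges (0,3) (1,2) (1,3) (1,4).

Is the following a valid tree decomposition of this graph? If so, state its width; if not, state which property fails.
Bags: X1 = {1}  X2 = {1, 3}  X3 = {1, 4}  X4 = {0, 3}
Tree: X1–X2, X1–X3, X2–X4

A tree decomposition must satisfy three properties: every vertex lies in some bag; for every edge, both endpoints lie together in some bag; and for every vertex, the bags containing it form a connected subtree. Here vertex 2 appears in no bag, so the decomposition is invalid.

No — vertex 2 appears in no bag.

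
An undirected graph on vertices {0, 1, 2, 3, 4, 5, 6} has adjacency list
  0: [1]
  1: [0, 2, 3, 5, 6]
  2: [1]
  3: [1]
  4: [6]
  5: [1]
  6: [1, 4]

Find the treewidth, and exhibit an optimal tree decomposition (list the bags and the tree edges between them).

Treewidth 1.
One optimal decomposition is:
Bags: B1 = {1, 5}  B2 = {1, 2}  B3 = {0, 1}  B4 = {1, 3}  B5 = {1, 6}  B6 = {4, 6}
Tree: B1–B2, B1–B3, B2–B4, B1–B5, B5–B6

Every bag has size at most 2, so the width is 2 − 1 = 1 and tw(G) ≤ 1. Any graph with an edge has treewidth ≥ 1, and G has the edge 5–1. Therefore the treewidth is 1.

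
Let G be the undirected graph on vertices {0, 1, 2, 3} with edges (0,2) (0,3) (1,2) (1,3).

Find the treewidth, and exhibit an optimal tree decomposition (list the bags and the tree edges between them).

Each bag holds 3 vertices, so the decomposition has width 2, which upper-bounds the treewidth. Since 2–0–3–1–2 is a cycle in G, G is not acyclic. Forests are exactly the graphs of treewidth ≤ 1, so tw(G) ≥ 2. Hence tw(G) = 2 exactly.

Treewidth 2.
One such decomposition:
Bags: B1 = {0, 2, 3}  B2 = {1, 2, 3}
Tree: B1–B2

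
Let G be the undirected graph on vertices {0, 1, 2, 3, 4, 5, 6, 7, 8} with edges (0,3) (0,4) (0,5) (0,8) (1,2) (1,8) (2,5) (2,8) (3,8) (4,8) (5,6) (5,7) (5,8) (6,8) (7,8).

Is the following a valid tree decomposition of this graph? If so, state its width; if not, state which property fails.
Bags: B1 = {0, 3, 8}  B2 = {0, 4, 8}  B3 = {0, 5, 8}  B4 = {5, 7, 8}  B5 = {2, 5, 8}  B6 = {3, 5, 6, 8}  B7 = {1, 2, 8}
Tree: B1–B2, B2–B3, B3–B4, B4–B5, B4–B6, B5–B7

A tree decomposition must satisfy three properties: every vertex lies in some bag; for every edge, both endpoints lie together in some bag; and for every vertex, the bags containing it form a connected subtree. Here bags containing vertex 3 are not connected in the tree, so the decomposition is invalid.

No — bags containing vertex 3 are not connected in the tree.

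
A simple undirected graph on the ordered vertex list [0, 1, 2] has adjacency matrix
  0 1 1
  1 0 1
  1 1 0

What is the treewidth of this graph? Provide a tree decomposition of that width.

With just one bag of size 3, the width is 3 − 1 = 2, so tw(G) ≤ 2. For the lower bound, the 3 vertices {0, 1, 2} are pairwise adjacent, and any tree decomposition puts a clique entirely inside one bag — forcing width ≥ 2. The upper and lower bounds meet at 2, so that is the treewidth.

Treewidth 2.
One such decomposition:
Bags: B1 = {0, 1, 2}
Tree: (single bag)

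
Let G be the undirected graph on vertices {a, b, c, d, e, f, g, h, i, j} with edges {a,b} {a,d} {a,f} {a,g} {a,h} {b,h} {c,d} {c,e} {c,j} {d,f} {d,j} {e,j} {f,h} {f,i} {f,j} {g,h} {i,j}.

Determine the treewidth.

2

A width-2 tree decomposition is:
Bags: B1 = {a, d, f}  B2 = {d, f, j}  B3 = {a, f, h}  B4 = {a, g, h}  B5 = {a, b, h}  B6 = {f, i, j}  B7 = {c, d, j}  B8 = {c, e, j}
Tree: B1–B2, B1–B3, B3–B4, B4–B5, B2–B6, B2–B7, B7–B8
Each bag holds 3 vertices, so the decomposition has width 2, which upper-bounds the treewidth. Conversely, {d, f, j} is a clique of size 3, and the vertices of any clique must share a bag in every tree decomposition; so some bag has ≥ 3 vertices and tw(G) ≥ 2. The upper and lower bounds meet at 2, so that is the treewidth.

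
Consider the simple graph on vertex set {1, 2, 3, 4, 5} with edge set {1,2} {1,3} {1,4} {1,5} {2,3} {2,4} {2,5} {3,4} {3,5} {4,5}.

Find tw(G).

A width-4 tree decomposition is:
Bags: B1 = {1, 2, 3, 4, 5}
Tree: (single bag)
With just one bag of size 5, the width is 5 − 1 = 4, so tw(G) ≤ 4. For the lower bound, the 5 vertices {1, 2, 3, 4, 5} are pairwise adjacent, and any tree decomposition puts a clique entirely inside one bag — forcing width ≥ 4. Hence tw(G) = 4 exactly.

4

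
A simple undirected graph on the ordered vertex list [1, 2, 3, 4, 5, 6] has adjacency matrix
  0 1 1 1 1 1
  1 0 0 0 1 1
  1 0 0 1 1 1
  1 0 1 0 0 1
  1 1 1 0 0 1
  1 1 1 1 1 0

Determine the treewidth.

A width-3 tree decomposition is:
Bags: B1 = {1, 3, 5, 6}  B2 = {1, 3, 4, 6}  B3 = {1, 2, 5, 6}
Tree: B1–B2, B1–B3
Every bag has size at most 4, so the width is 4 − 1 = 3 and tw(G) ≤ 3. Conversely, {1, 2, 5, 6} is a clique of size 4, and the vertices of any clique must share a bag in every tree decomposition; so some bag has ≥ 4 vertices and tw(G) ≥ 3. The upper and lower bounds meet at 3, so that is the treewidth.

3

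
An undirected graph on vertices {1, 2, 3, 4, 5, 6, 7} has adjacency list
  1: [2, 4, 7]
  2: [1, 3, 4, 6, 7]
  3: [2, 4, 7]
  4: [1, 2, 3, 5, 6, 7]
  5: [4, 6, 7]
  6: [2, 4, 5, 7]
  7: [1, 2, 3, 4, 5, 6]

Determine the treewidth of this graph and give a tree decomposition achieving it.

The largest bag has 4 vertices, giving width 3; this decomposition certifies tw(G) ≤ 3. For the lower bound, the 4 vertices {1, 2, 4, 7} are pairwise adjacent, and any tree decomposition puts a clique entirely inside one bag — forcing width ≥ 3. Hence tw(G) = 3 exactly.

Treewidth 3.
One such decomposition:
Bags: B1 = {2, 4, 6, 7}  B2 = {2, 3, 4, 7}  B3 = {4, 5, 6, 7}  B4 = {1, 2, 4, 7}
Tree: B1–B2, B1–B3, B1–B4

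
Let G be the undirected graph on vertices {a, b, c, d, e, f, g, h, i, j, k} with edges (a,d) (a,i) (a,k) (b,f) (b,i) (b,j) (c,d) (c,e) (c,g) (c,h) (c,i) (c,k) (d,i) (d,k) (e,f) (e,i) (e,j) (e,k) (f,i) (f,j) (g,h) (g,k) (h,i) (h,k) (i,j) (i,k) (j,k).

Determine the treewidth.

3

A width-3 tree decomposition is:
Bags: B1 = {e, i, j, k}  B2 = {c, e, i, k}  B3 = {e, f, i, j}  B4 = {c, d, i, k}  B5 = {c, h, i, k}  B6 = {a, d, i, k}  B7 = {c, g, h, k}  B8 = {b, f, i, j}
Tree: B1–B2, B1–B3, B2–B4, B4–B5, B4–B6, B5–B7, B3–B8
Every bag has size at most 4, so the width is 4 − 1 = 3 and tw(G) ≤ 3. For the lower bound, the 4 vertices {c, g, h, k} are pairwise adjacent, and any tree decomposition puts a clique entirely inside one bag — forcing width ≥ 3. Therefore the treewidth is 3.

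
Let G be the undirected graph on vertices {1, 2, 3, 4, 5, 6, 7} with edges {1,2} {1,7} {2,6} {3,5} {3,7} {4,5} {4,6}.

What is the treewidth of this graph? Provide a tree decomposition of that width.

Treewidth 2.
Bags: B1 = {3, 5, 7}  B2 = {1, 5, 7}  B3 = {1, 2, 5}  B4 = {2, 5, 6}  B5 = {4, 5, 6}
Tree: B1–B2, B2–B3, B3–B4, B4–B5

Every bag has size at most 3, so the width is 3 − 1 = 2 and tw(G) ≤ 2. Since 5–3–7–1–2–6–4–5 is a cycle in G, G is not acyclic. Forests are exactly the graphs of treewidth ≤ 1, so tw(G) ≥ 2. Therefore the treewidth is 2.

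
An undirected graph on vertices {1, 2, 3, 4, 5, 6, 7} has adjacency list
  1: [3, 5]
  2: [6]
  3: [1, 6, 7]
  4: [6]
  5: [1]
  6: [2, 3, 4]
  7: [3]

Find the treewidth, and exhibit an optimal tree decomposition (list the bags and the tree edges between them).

Treewidth 1.
One such decomposition:
Bags: B1 = {3, 6}  B2 = {1, 3}  B3 = {2, 6}  B4 = {3, 7}  B5 = {4, 6}  B6 = {1, 5}
Tree: B1–B2, B1–B3, B2–B4, B3–B5, B2–B6

Every bag has size at most 2, so the width is 2 − 1 = 1 and tw(G) ≤ 1. Since G has at least one edge (e.g. 3–6), it is not an edgeless graph, so tw(G) ≥ 1. Combining the bounds, tw(G) = 1.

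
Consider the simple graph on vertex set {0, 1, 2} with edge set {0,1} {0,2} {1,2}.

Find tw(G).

2

A width-2 tree decomposition is:
Bags: B1 = {0, 1, 2}
Tree: (single bag)
With just one bag of size 3, the width is 3 − 1 = 2, so tw(G) ≤ 2. Conversely, {0, 1, 2} is a clique of size 3, and the vertices of any clique must share a bag in every tree decomposition; so some bag has ≥ 3 vertices and tw(G) ≥ 2. Hence tw(G) = 2 exactly.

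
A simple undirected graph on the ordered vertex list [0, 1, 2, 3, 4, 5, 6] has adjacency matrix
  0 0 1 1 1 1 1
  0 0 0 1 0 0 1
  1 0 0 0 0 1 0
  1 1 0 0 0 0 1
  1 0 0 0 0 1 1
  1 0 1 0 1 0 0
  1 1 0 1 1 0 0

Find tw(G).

A width-2 tree decomposition is:
Bags: B1 = {0, 4, 5}  B2 = {0, 4, 6}  B3 = {0, 3, 6}  B4 = {1, 3, 6}  B5 = {0, 2, 5}
Tree: B1–B2, B2–B3, B3–B4, B1–B5
Every bag has size at most 3, so the width is 3 − 1 = 2 and tw(G) ≤ 2. On the other hand G contains the 3-clique {0, 2, 5}. A clique must lie in a single bag of any decomposition, so no decomposition can have width below 2. The upper and lower bounds meet at 2, so that is the treewidth.

2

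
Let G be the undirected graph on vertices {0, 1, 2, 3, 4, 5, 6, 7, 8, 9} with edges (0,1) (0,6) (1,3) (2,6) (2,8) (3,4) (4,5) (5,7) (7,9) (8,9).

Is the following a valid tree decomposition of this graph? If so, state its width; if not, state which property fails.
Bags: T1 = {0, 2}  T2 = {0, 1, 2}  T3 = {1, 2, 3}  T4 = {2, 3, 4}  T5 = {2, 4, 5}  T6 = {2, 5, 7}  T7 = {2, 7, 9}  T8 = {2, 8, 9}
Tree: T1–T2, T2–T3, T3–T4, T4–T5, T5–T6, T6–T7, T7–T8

No — vertex 6 appears in no bag.

A tree decomposition must satisfy three properties: every vertex lies in some bag; for every edge, both endpoints lie together in some bag; and for every vertex, the bags containing it form a connected subtree. Here vertex 6 appears in no bag, so the decomposition is invalid.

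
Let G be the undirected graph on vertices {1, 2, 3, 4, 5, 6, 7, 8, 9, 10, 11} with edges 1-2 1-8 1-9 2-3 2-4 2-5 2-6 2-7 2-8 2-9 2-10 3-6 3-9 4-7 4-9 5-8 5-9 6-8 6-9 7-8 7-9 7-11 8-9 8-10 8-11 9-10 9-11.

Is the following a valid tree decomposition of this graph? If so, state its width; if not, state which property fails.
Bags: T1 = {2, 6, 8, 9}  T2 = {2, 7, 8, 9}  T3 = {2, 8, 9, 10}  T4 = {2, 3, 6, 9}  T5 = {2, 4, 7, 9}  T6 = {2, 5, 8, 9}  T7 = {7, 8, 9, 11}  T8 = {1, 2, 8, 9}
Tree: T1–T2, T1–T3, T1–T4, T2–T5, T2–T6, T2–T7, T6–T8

Yes; width 3.

Every vertex of G appears in some bag (union = {1, 2, 3, 4, 5, 6, 7, 8, 9, 10, 11}); every edge is covered by a bag; and for each vertex v the set of bags containing v is connected in the bag tree. The decomposition is therefore valid. The largest bag has 4 vertices, so the width is 3.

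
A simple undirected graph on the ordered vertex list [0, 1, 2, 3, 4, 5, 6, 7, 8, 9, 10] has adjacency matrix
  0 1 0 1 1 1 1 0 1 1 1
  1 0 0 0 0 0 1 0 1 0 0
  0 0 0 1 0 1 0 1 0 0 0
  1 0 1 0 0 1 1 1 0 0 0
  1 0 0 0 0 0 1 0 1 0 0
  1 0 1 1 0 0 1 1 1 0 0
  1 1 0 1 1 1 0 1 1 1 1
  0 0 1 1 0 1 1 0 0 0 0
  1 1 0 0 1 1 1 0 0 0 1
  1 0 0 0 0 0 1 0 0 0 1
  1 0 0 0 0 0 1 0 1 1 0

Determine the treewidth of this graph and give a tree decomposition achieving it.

Every bag has size at most 4, so the width is 4 − 1 = 3 and tw(G) ≤ 3. On the other hand G contains the 4-clique {2, 3, 5, 7}. A clique must lie in a single bag of any decomposition, so no decomposition can have width below 3. The upper and lower bounds meet at 3, so that is the treewidth.

Treewidth 3.
One such decomposition:
Bags: B1 = {0, 5, 6, 8}  B2 = {0, 3, 5, 6}  B3 = {0, 1, 6, 8}  B4 = {3, 5, 6, 7}  B5 = {0, 6, 8, 10}  B6 = {0, 6, 9, 10}  B7 = {2, 3, 5, 7}  B8 = {0, 4, 6, 8}
Tree: B1–B2, B1–B3, B2–B4, B1–B5, B5–B6, B4–B7, B3–B8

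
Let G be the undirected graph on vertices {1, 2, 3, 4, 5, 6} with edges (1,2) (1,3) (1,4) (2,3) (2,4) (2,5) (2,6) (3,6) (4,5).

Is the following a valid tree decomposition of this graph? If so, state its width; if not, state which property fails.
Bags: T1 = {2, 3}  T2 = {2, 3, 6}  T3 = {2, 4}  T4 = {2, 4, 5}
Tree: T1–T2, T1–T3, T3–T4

No — vertex 1 appears in no bag.

A tree decomposition must satisfy three properties: every vertex lies in some bag; for every edge, both endpoints lie together in some bag; and for every vertex, the bags containing it form a connected subtree. Here vertex 1 appears in no bag, so the decomposition is invalid.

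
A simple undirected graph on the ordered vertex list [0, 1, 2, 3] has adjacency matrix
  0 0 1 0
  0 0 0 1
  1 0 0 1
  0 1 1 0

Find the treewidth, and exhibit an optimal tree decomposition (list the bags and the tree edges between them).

Treewidth 1.
Bags: B1 = {1, 3}  B2 = {2, 3}  B3 = {0, 2}
Tree: B1–B2, B2–B3

Each bag holds 2 vertices, so the decomposition has width 1, which upper-bounds the treewidth. G has an edge, so its treewidth is at least 1. Combining the bounds, tw(G) = 1.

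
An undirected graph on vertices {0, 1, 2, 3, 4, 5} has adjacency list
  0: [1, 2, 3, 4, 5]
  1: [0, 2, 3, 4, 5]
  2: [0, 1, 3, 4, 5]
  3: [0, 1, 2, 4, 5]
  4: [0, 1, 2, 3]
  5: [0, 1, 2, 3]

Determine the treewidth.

A width-4 tree decomposition is:
Bags: B1 = {0, 1, 2, 3, 5}  B2 = {0, 1, 2, 3, 4}
Tree: B1–B2
The largest bag has 5 vertices, giving width 4; this decomposition certifies tw(G) ≤ 4. On the other hand G contains the 5-clique {0, 1, 2, 3, 4}. A clique must lie in a single bag of any decomposition, so no decomposition can have width below 4. The upper and lower bounds meet at 4, so that is the treewidth.

4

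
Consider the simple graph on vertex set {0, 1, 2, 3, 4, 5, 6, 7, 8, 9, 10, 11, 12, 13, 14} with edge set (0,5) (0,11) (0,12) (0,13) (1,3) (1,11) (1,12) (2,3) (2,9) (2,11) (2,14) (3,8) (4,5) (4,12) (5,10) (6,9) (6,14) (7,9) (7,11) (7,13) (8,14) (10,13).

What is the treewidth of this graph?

A width-3 tree decomposition is:
Bags: B1 = {4, 5, 10, 13}  B2 = {0, 4, 5, 13}  B3 = {0, 4, 12, 13}  B4 = {0, 7, 12, 13}  B5 = {0, 7, 11, 12}  B6 = {1, 7, 11, 12}  B7 = {1, 7, 9, 11}  B8 = {1, 2, 9, 11}  B9 = {1, 2, 3, 9}  B10 = {2, 3, 6, 9}  B11 = {2, 3, 6, 14}  B12 = {3, 6, 8, 14}
Tree: B1–B2, B2–B3, B3–B4, B4–B5, B5–B6, B6–B7, B7–B8, B8–B9, B9–B10, B10–B11, B11–B12
Every bag has size at most 4, so the width is 4 − 1 = 3 and tw(G) ≤ 3. For the lower bound: the 4 vertex sets {4,5,10}, {13}, {0}, {1,7,11,12} are disjoint, each induces a connected subgraph, and every pair is joined by at least one edge of G. Contracting each set to a single vertex therefore yields K_{4} as a minor, and since treewidth is minor-monotone, tw(G) ≥ tw(K_{4}) = 3. The upper and lower bounds meet at 3, so that is the treewidth.

3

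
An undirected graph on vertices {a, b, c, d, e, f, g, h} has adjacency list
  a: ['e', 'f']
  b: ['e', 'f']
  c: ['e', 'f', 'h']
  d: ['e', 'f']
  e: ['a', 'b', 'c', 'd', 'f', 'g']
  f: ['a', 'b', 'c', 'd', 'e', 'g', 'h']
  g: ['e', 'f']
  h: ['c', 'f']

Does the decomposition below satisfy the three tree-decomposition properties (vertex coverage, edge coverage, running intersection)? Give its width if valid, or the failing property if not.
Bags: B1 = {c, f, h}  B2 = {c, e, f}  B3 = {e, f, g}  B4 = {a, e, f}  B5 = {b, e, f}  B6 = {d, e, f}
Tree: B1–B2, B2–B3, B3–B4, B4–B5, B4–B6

Yes; width 2.

Every vertex of G appears in some bag (union = {a, b, c, d, e, f, g, h}); every edge is covered by a bag; and for each vertex v the set of bags containing v is connected in the bag tree. The decomposition is therefore valid. The largest bag has 3 vertices, so the width is 2.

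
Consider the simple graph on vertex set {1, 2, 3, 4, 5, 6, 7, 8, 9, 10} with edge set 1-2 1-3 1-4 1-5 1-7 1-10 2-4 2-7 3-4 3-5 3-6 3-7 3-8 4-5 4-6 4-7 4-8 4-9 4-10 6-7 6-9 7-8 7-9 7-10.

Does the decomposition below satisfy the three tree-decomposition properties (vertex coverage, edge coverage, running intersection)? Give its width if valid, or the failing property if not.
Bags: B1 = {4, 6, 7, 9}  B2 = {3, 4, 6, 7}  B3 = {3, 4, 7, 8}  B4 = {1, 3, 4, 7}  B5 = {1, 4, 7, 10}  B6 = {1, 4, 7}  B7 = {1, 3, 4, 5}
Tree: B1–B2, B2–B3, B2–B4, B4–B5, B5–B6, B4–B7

No — vertex 2 appears in no bag.

A tree decomposition must satisfy three properties: every vertex lies in some bag; for every edge, both endpoints lie together in some bag; and for every vertex, the bags containing it form a connected subtree. Here vertex 2 appears in no bag, so the decomposition is invalid.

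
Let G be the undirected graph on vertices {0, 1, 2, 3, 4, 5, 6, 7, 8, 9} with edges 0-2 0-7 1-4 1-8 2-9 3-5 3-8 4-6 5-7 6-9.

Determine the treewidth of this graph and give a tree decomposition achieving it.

Each bag holds 3 vertices, so the decomposition has width 2, which upper-bounds the treewidth. Since 2–0–7–5–3–8–1–4–6–9–2 is a cycle in G, G is not acyclic. Forests are exactly the graphs of treewidth ≤ 1, so tw(G) ≥ 2. The upper and lower bounds meet at 2, so that is the treewidth.

Treewidth 2.
One such decomposition:
Bags: B1 = {0, 2, 7}  B2 = {2, 5, 7}  B3 = {2, 3, 5}  B4 = {2, 3, 8}  B5 = {1, 2, 8}  B6 = {1, 2, 4}  B7 = {2, 4, 6}  B8 = {2, 6, 9}
Tree: B1–B2, B2–B3, B3–B4, B4–B5, B5–B6, B6–B7, B7–B8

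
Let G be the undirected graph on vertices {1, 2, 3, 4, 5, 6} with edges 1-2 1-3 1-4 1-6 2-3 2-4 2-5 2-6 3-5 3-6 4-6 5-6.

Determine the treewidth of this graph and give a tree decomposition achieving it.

The largest bag has 4 vertices, giving width 3; this decomposition certifies tw(G) ≤ 3. For the lower bound, the 4 vertices {1, 2, 3, 6} are pairwise adjacent, and any tree decomposition puts a clique entirely inside one bag — forcing width ≥ 3. Combining the bounds, tw(G) = 3.

Treewidth 3.
Bags: B1 = {1, 2, 3, 6}  B2 = {1, 2, 4, 6}  B3 = {2, 3, 5, 6}
Tree: B1–B2, B1–B3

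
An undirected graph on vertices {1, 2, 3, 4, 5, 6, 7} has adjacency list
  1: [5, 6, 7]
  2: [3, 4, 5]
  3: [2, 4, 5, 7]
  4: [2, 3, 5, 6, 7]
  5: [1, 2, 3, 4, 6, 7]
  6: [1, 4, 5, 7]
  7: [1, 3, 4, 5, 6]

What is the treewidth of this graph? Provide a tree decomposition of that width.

Every bag has size at most 4, so the width is 4 − 1 = 3 and tw(G) ≤ 3. For the lower bound, the 4 vertices {1, 5, 6, 7} are pairwise adjacent, and any tree decomposition puts a clique entirely inside one bag — forcing width ≥ 3. Hence tw(G) = 3 exactly.

Treewidth 3.
Bags: B1 = {2, 3, 4, 5}  B2 = {3, 4, 5, 7}  B3 = {4, 5, 6, 7}  B4 = {1, 5, 6, 7}
Tree: B1–B2, B2–B3, B3–B4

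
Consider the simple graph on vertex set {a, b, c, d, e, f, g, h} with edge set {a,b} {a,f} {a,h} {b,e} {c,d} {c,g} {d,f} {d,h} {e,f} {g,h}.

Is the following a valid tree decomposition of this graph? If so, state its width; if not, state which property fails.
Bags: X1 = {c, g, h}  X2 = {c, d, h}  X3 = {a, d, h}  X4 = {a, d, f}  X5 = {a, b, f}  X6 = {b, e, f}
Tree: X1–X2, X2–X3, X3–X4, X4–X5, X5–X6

Every vertex of G appears in some bag (union = {a, b, c, d, e, f, g, h}); every edge is covered by a bag; and for each vertex v the set of bags containing v is connected in the bag tree. The decomposition is therefore valid. The largest bag has 3 vertices, so the width is 2.

Yes; width 2.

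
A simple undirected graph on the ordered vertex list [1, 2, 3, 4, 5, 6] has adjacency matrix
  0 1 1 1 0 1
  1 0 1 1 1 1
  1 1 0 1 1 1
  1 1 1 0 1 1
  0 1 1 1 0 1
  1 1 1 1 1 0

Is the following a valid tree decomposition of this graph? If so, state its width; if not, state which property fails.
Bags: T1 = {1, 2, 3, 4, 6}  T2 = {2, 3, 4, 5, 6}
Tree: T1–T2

Yes; width 4.

Every vertex of G appears in some bag (union = {1, 2, 3, 4, 5, 6}); every edge is covered by a bag; and for each vertex v the set of bags containing v is connected in the bag tree. The decomposition is therefore valid. The largest bag has 5 vertices, so the width is 4.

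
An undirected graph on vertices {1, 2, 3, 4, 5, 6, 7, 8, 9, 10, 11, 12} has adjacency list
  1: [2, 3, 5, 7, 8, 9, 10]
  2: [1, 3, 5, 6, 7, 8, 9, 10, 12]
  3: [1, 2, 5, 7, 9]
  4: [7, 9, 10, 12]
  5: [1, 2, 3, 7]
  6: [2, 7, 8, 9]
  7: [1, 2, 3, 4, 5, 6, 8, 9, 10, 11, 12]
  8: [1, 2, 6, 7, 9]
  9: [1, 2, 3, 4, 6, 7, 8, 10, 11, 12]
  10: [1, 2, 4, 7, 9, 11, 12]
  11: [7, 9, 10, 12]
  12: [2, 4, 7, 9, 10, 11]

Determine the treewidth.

4

A width-4 tree decomposition is:
Bags: B1 = {2, 7, 9, 10, 12}  B2 = {1, 2, 7, 9, 10}  B3 = {1, 2, 3, 7, 9}  B4 = {1, 2, 7, 8, 9}  B5 = {1, 2, 3, 5, 7}  B6 = {2, 6, 7, 8, 9}  B7 = {4, 7, 9, 10, 12}  B8 = {7, 9, 10, 11, 12}
Tree: B1–B2, B2–B3, B3–B4, B3–B5, B4–B6, B1–B7, B7–B8
Each bag holds 5 vertices, so the decomposition has width 4, which upper-bounds the treewidth. On the other hand G contains the 5-clique {1, 2, 7, 8, 9}. A clique must lie in a single bag of any decomposition, so no decomposition can have width below 4. The upper and lower bounds meet at 4, so that is the treewidth.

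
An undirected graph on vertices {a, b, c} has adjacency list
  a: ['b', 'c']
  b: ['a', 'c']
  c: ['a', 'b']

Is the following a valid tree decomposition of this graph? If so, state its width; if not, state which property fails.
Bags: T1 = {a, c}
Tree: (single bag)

No — vertex b appears in no bag.

A tree decomposition must satisfy three properties: every vertex lies in some bag; for every edge, both endpoints lie together in some bag; and for every vertex, the bags containing it form a connected subtree. Here vertex b appears in no bag, so the decomposition is invalid.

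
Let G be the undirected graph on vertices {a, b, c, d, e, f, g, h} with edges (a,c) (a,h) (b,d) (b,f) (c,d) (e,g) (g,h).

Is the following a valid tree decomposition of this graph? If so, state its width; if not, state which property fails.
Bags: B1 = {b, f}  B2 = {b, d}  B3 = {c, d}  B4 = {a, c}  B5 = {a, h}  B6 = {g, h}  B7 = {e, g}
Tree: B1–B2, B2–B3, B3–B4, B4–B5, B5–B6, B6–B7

Yes; width 1.

Checking the three conditions: (i) the bags cover all of {a, b, c, d, e, f, g, h}; (ii) for each edge, some bag contains both endpoints; (iii) the bags containing any fixed vertex form a subtree. All hold, so the decomposition is valid with width 2 − 1 = 1.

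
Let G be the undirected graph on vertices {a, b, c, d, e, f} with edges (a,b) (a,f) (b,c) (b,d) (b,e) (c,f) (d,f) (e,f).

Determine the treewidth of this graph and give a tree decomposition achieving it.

The largest bag has 3 vertices, giving width 2; this decomposition certifies tw(G) ≤ 2. The edges f–a–b–e–f form a cycle, so G is not a tree and its treewidth is at least 2. Combining the bounds, tw(G) = 2.

Treewidth 2.
Bags: B1 = {a, b, f}  B2 = {b, e, f}  B3 = {b, d, f}  B4 = {b, c, f}
Tree: B1–B2, B2–B3, B3–B4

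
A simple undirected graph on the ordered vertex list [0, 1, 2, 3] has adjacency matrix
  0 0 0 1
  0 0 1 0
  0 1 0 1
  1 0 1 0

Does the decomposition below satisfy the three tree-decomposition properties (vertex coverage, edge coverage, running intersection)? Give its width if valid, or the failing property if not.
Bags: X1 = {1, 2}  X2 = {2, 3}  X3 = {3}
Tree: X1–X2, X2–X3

A tree decomposition must satisfy three properties: every vertex lies in some bag; for every edge, both endpoints lie together in some bag; and for every vertex, the bags containing it form a connected subtree. Here vertex 0 appears in no bag, so the decomposition is invalid.

No — vertex 0 appears in no bag.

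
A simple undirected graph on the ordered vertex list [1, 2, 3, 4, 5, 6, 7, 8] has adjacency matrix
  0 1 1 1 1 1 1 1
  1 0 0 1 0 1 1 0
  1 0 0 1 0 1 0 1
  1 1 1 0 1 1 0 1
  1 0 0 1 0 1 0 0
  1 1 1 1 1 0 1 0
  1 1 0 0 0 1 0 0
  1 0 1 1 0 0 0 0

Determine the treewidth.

A width-3 tree decomposition is:
Bags: B1 = {1, 3, 4, 8}  B2 = {1, 3, 4, 6}  B3 = {1, 2, 4, 6}  B4 = {1, 2, 6, 7}  B5 = {1, 4, 5, 6}
Tree: B1–B2, B2–B3, B3–B4, B3–B5
The largest bag has 4 vertices, giving width 3; this decomposition certifies tw(G) ≤ 3. For the lower bound, the 4 vertices {1, 3, 4, 8} are pairwise adjacent, and any tree decomposition puts a clique entirely inside one bag — forcing width ≥ 3. Hence tw(G) = 3 exactly.

3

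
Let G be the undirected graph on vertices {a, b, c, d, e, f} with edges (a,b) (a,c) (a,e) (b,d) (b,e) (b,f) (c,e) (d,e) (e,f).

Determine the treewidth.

2

A width-2 tree decomposition is:
Bags: B1 = {b, e, f}  B2 = {a, b, e}  B3 = {a, c, e}  B4 = {b, d, e}
Tree: B1–B2, B2–B3, B2–B4
Each bag holds 3 vertices, so the decomposition has width 2, which upper-bounds the treewidth. On the other hand G contains the 3-clique {a, c, e}. A clique must lie in a single bag of any decomposition, so no decomposition can have width below 2. Therefore the treewidth is 2.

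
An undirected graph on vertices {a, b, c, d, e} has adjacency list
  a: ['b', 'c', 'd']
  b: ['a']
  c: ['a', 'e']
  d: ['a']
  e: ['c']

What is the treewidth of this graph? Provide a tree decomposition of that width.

Every bag has size at most 2, so the width is 2 − 1 = 1 and tw(G) ≤ 1. Since G has at least one edge (e.g. d–a), it is not an edgeless graph, so tw(G) ≥ 1. Hence tw(G) = 1 exactly.

Treewidth 1.
One optimal decomposition is:
Bags: B1 = {a, d}  B2 = {a, b}  B3 = {a, c}  B4 = {c, e}
Tree: B1–B2, B1–B3, B3–B4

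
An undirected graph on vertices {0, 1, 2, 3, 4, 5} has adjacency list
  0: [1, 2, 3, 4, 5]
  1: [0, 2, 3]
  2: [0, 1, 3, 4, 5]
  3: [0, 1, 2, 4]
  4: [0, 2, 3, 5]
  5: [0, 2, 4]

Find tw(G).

A width-3 tree decomposition is:
Bags: B1 = {0, 2, 4, 5}  B2 = {0, 2, 3, 4}  B3 = {0, 1, 2, 3}
Tree: B1–B2, B2–B3
Each bag holds 4 vertices, so the decomposition has width 3, which upper-bounds the treewidth. For the lower bound, the 4 vertices {0, 1, 2, 3} are pairwise adjacent, and any tree decomposition puts a clique entirely inside one bag — forcing width ≥ 3. Therefore the treewidth is 3.

3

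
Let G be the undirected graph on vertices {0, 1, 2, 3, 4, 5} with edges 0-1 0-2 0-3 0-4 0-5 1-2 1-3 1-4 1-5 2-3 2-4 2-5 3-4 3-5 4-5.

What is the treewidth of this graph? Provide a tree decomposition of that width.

A single bag containing all 6 vertices is trivially a valid decomposition of width 5. Conversely, {0, 1, 2, 3, 4, 5} is a clique of size 6, and the vertices of any clique must share a bag in every tree decomposition; so some bag has ≥ 6 vertices and tw(G) ≥ 5. The upper and lower bounds meet at 5, so that is the treewidth.

Treewidth 5.
Bags: B1 = {0, 1, 2, 3, 4, 5}
Tree: (single bag)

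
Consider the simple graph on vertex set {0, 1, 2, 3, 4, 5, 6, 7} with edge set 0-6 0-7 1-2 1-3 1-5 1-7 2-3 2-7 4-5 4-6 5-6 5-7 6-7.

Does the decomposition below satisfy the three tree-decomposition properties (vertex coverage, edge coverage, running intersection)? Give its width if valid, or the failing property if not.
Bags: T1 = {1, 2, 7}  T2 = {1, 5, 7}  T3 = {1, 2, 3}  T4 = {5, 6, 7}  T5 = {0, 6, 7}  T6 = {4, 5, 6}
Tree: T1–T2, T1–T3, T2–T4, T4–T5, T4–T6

Checking the three conditions: (i) the bags cover all of {0, 1, 2, 3, 4, 5, 6, 7}; (ii) for each edge, some bag contains both endpoints; (iii) the bags containing any fixed vertex form a subtree. All hold, so the decomposition is valid with width 3 − 1 = 2.

Yes; width 2.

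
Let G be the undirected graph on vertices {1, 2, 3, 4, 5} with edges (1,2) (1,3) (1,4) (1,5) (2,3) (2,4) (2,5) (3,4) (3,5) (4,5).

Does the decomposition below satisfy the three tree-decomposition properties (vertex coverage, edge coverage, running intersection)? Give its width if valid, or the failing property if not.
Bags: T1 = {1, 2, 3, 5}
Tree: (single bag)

No — vertex 4 appears in no bag.

A tree decomposition must satisfy three properties: every vertex lies in some bag; for every edge, both endpoints lie together in some bag; and for every vertex, the bags containing it form a connected subtree. Here vertex 4 appears in no bag, so the decomposition is invalid.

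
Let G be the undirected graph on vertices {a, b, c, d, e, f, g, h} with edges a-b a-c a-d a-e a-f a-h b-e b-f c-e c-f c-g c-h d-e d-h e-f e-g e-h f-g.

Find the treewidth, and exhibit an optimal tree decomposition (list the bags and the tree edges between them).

Treewidth 3.
One optimal decomposition is:
Bags: B1 = {c, e, f, g}  B2 = {a, c, e, f}  B3 = {a, c, e, h}  B4 = {a, d, e, h}  B5 = {a, b, e, f}
Tree: B1–B2, B2–B3, B3–B4, B2–B5

Each bag holds 4 vertices, so the decomposition has width 3, which upper-bounds the treewidth. For the lower bound, the 4 vertices {c, e, f, g} are pairwise adjacent, and any tree decomposition puts a clique entirely inside one bag — forcing width ≥ 3. Therefore the treewidth is 3.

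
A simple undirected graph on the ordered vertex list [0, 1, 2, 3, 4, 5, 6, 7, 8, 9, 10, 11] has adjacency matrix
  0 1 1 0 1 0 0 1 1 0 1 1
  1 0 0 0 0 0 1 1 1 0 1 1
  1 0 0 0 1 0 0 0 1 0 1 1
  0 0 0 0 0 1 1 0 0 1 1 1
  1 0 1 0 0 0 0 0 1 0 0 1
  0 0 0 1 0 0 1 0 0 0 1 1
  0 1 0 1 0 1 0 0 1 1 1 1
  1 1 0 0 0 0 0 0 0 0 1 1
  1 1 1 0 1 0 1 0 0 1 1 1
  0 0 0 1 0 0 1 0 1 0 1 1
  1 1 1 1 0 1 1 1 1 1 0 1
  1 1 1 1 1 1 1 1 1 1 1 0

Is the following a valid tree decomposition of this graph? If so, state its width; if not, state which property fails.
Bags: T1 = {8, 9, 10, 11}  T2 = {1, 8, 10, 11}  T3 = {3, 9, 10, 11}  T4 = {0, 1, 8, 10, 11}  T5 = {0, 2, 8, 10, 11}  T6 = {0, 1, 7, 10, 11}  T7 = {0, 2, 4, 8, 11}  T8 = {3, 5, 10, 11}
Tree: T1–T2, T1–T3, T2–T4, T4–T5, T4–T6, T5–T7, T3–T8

No — vertex 6 appears in no bag.

A tree decomposition must satisfy three properties: every vertex lies in some bag; for every edge, both endpoints lie together in some bag; and for every vertex, the bags containing it form a connected subtree. Here vertex 6 appears in no bag, so the decomposition is invalid.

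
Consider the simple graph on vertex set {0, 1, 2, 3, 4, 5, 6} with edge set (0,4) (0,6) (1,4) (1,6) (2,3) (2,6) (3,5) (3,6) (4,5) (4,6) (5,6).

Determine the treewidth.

2

A width-2 tree decomposition is:
Bags: B1 = {3, 5, 6}  B2 = {4, 5, 6}  B3 = {1, 4, 6}  B4 = {2, 3, 6}  B5 = {0, 4, 6}
Tree: B1–B2, B2–B3, B1–B4, B3–B5
Every bag has size at most 3, so the width is 3 − 1 = 2 and tw(G) ≤ 2. On the other hand G contains the 3-clique {2, 3, 6}. A clique must lie in a single bag of any decomposition, so no decomposition can have width below 2. Combining the bounds, tw(G) = 2.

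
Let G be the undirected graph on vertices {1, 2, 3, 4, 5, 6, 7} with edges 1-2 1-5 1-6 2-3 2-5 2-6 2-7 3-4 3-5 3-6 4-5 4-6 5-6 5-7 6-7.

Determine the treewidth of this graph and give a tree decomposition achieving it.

Each bag holds 4 vertices, so the decomposition has width 3, which upper-bounds the treewidth. For the lower bound, the 4 vertices {1, 2, 5, 6} are pairwise adjacent, and any tree decomposition puts a clique entirely inside one bag — forcing width ≥ 3. The upper and lower bounds meet at 3, so that is the treewidth.

Treewidth 3.
One such decomposition:
Bags: B1 = {1, 2, 5, 6}  B2 = {2, 5, 6, 7}  B3 = {2, 3, 5, 6}  B4 = {3, 4, 5, 6}
Tree: B1–B2, B1–B3, B3–B4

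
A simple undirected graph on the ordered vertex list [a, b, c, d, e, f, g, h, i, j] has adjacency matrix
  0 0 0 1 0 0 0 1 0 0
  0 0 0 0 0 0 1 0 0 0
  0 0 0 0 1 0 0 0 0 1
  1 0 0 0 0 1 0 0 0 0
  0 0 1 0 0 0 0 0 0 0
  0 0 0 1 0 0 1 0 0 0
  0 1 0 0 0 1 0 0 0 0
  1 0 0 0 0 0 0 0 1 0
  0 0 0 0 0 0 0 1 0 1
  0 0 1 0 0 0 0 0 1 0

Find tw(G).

1

A width-1 tree decomposition is:
Bags: B1 = {b, g}  B2 = {f, g}  B3 = {d, f}  B4 = {a, d}  B5 = {a, h}  B6 = {h, i}  B7 = {i, j}  B8 = {c, j}  B9 = {c, e}
Tree: B1–B2, B2–B3, B3–B4, B4–B5, B5–B6, B6–B7, B7–B8, B8–B9
Every bag has size at most 2, so the width is 2 − 1 = 1 and tw(G) ≤ 1. Any graph with an edge has treewidth ≥ 1, and G has the edge b–g. Hence tw(G) = 1 exactly.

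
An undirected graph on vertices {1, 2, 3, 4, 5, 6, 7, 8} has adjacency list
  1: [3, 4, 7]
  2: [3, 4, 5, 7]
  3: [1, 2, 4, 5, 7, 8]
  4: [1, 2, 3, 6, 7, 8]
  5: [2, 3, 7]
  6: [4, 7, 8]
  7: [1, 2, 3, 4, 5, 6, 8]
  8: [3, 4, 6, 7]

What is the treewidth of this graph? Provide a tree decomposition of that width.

The largest bag has 4 vertices, giving width 3; this decomposition certifies tw(G) ≤ 3. For the lower bound, the 4 vertices {3, 4, 7, 8} are pairwise adjacent, and any tree decomposition puts a clique entirely inside one bag — forcing width ≥ 3. Therefore the treewidth is 3.

Treewidth 3.
Bags: B1 = {2, 3, 5, 7}  B2 = {2, 3, 4, 7}  B3 = {3, 4, 7, 8}  B4 = {1, 3, 4, 7}  B5 = {4, 6, 7, 8}
Tree: B1–B2, B2–B3, B3–B4, B3–B5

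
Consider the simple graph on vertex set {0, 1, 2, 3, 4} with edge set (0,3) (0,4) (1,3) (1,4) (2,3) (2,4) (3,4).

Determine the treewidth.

2

A width-2 tree decomposition is:
Bags: B1 = {2, 3, 4}  B2 = {1, 3, 4}  B3 = {0, 3, 4}
Tree: B1–B2, B1–B3
Each bag holds 3 vertices, so the decomposition has width 2, which upper-bounds the treewidth. On the other hand G contains the 3-clique {0, 3, 4}. A clique must lie in a single bag of any decomposition, so no decomposition can have width below 2. Combining the bounds, tw(G) = 2.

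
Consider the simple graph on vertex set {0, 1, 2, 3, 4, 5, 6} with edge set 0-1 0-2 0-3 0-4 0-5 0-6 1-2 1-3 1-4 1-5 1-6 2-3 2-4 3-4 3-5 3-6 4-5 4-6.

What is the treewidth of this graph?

A width-4 tree decomposition is:
Bags: B1 = {0, 1, 3, 4, 6}  B2 = {0, 1, 2, 3, 4}  B3 = {0, 1, 3, 4, 5}
Tree: B1–B2, B1–B3
The largest bag has 5 vertices, giving width 4; this decomposition certifies tw(G) ≤ 4. For the lower bound, the 5 vertices {0, 1, 2, 3, 4} are pairwise adjacent, and any tree decomposition puts a clique entirely inside one bag — forcing width ≥ 4. Hence tw(G) = 4 exactly.

4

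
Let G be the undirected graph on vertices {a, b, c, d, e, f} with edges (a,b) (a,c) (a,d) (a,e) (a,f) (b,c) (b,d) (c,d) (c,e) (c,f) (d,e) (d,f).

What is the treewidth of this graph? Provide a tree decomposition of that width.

Treewidth 3.
Bags: B1 = {a, c, d, f}  B2 = {a, b, c, d}  B3 = {a, c, d, e}
Tree: B1–B2, B1–B3

Each bag holds 4 vertices, so the decomposition has width 3, which upper-bounds the treewidth. Conversely, {a, c, d, e} is a clique of size 4, and the vertices of any clique must share a bag in every tree decomposition; so some bag has ≥ 4 vertices and tw(G) ≥ 3. Hence tw(G) = 3 exactly.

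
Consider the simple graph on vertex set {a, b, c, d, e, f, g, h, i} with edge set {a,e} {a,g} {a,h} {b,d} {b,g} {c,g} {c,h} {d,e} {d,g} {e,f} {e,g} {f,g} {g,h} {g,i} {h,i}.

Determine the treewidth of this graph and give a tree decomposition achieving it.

Every bag has size at most 3, so the width is 3 − 1 = 2 and tw(G) ≤ 2. Conversely, {d, e, g} is a clique of size 3, and the vertices of any clique must share a bag in every tree decomposition; so some bag has ≥ 3 vertices and tw(G) ≥ 2. Hence tw(G) = 2 exactly.

Treewidth 2.
One such decomposition:
Bags: B1 = {a, e, g}  B2 = {a, g, h}  B3 = {g, h, i}  B4 = {d, e, g}  B5 = {b, d, g}  B6 = {c, g, h}  B7 = {e, f, g}
Tree: B1–B2, B2–B3, B1–B4, B4–B5, B2–B6, B4–B7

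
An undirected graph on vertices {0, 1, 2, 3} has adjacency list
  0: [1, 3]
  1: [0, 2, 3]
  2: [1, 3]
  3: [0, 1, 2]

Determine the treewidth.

2

A width-2 tree decomposition is:
Bags: B1 = {1, 2, 3}  B2 = {0, 1, 3}
Tree: B1–B2
Each bag holds 3 vertices, so the decomposition has width 2, which upper-bounds the treewidth. On the other hand G contains the 3-clique {0, 1, 3}. A clique must lie in a single bag of any decomposition, so no decomposition can have width below 2. Therefore the treewidth is 2.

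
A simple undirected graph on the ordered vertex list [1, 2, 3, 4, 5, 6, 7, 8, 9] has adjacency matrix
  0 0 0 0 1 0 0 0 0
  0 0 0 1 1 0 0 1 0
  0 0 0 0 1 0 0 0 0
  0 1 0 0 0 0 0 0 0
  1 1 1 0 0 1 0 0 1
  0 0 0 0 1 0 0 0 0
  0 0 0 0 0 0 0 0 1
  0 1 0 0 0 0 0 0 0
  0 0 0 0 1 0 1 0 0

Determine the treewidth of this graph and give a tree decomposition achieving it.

Treewidth 1.
One such decomposition:
Bags: B1 = {2, 5}  B2 = {2, 8}  B3 = {1, 5}  B4 = {3, 5}  B5 = {5, 9}  B6 = {7, 9}  B7 = {5, 6}  B8 = {2, 4}
Tree: B1–B2, B1–B3, B3–B4, B3–B5, B5–B6, B4–B7, B2–B8

Every bag has size at most 2, so the width is 2 − 1 = 1 and tw(G) ≤ 1. Since G has at least one edge (e.g. 5–2), it is not an edgeless graph, so tw(G) ≥ 1. Hence tw(G) = 1 exactly.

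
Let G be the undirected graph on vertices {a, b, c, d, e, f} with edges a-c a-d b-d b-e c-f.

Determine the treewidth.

1

A width-1 tree decomposition is:
Bags: B1 = {b, e}  B2 = {b, d}  B3 = {a, d}  B4 = {a, c}  B5 = {c, f}
Tree: B1–B2, B2–B3, B3–B4, B4–B5
Every bag has size at most 2, so the width is 2 − 1 = 1 and tw(G) ≤ 1. Any graph with an edge has treewidth ≥ 1, and G has the edge e–b. Therefore the treewidth is 1.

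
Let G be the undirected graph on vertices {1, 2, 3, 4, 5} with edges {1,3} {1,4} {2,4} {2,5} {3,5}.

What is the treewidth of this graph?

2

A width-2 tree decomposition is:
Bags: B1 = {1, 2, 4}  B2 = {1, 2, 5}  B3 = {1, 3, 5}
Tree: B1–B2, B2–B3
The largest bag has 3 vertices, giving width 2; this decomposition certifies tw(G) ≤ 2. Since 1–4–2–5–3–1 is a cycle in G, G is not acyclic. Forests are exactly the graphs of treewidth ≤ 1, so tw(G) ≥ 2. Combining the bounds, tw(G) = 2.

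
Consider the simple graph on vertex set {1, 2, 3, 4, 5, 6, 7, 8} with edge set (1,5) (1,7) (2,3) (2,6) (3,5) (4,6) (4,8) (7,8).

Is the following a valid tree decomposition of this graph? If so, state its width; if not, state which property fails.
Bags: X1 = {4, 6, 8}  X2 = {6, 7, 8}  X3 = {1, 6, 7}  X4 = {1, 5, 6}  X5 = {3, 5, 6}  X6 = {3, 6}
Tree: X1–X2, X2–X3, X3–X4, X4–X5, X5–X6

A tree decomposition must satisfy three properties: every vertex lies in some bag; for every edge, both endpoints lie together in some bag; and for every vertex, the bags containing it form a connected subtree. Here vertex 2 appears in no bag, so the decomposition is invalid.

No — vertex 2 appears in no bag.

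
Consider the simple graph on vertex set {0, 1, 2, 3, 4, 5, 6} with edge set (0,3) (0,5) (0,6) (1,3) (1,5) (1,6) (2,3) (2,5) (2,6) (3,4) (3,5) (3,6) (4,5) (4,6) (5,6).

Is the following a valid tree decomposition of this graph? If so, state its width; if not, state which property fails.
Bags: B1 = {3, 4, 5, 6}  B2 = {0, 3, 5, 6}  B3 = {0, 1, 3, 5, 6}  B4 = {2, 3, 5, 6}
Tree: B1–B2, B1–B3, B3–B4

A tree decomposition must satisfy three properties: every vertex lies in some bag; for every edge, both endpoints lie together in some bag; and for every vertex, the bags containing it form a connected subtree. Here bags containing vertex 0 are not connected in the tree, so the decomposition is invalid.

No — bags containing vertex 0 are not connected in the tree.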